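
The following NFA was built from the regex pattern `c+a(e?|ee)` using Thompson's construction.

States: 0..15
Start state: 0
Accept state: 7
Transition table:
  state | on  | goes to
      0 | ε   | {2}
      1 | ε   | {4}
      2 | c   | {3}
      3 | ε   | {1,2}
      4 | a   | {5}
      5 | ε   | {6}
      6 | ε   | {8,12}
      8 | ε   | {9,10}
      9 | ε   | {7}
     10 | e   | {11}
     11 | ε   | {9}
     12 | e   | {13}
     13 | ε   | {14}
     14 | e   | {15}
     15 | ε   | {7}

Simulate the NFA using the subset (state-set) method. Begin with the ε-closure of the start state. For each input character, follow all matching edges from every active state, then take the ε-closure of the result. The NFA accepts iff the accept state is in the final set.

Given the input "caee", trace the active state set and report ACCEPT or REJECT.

S₀ = ε-closure({0}) = {0,2}
'c' @ 1: {1,2,3,4}
'a' @ 2: {5,6,7,8,9,10,12}  [accepting]
'e' @ 3: {7,9,11,13,14}  [accepting]
'e' @ 4: {7,15}  [accepting]
after full input: {7,15}  (accept=7 in)

Answer: ACCEPT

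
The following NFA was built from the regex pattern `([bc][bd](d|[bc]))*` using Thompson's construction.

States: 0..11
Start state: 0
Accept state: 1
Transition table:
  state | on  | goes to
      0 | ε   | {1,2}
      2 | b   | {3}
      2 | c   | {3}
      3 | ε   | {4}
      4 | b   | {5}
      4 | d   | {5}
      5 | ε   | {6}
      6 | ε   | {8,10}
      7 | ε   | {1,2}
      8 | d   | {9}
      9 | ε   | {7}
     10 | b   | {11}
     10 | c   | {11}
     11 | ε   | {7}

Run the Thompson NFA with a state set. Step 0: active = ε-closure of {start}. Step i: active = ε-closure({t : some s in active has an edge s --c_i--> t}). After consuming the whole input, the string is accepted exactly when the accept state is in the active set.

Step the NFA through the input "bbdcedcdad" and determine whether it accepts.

Answer: REJECT

Steps:
S₀ = ε-closure({0}) = {0,1,2}
'b' @ 1: {3,4}
'b' @ 2: {5,6,8,10}
'd' @ 3: {1,2,7,9}  ✓accept
'c' @ 4: {3,4}
'e' @ 5: {}  — state set empty
rest 'dcdad' ignored (set empty)
final: {}; accept 1 not in set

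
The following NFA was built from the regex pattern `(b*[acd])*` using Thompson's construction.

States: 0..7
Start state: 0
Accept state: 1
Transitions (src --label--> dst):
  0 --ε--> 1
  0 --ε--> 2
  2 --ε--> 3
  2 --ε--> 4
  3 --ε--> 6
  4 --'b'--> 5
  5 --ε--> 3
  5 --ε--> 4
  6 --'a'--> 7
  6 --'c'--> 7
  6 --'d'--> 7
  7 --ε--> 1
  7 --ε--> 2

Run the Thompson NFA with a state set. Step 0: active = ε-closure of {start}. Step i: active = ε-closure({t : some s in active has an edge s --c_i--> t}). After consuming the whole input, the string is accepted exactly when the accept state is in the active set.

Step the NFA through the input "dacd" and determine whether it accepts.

Answer: ACCEPT

Steps:
S₀ = ε-closure({0}) = {0,1,2,3,4,6}
'd' @ 1: {1,2,3,4,6,7}  (accept∈set)
'a' @ 2: {1,2,3,4,6,7}  (accept∈set)
'c' @ 3: {1,2,3,4,6,7}  (accept∈set)
'd' @ 4: {1,2,3,4,6,7}  (accept∈set)
after full input: {1,2,3,4,6,7}  (accept=1 in)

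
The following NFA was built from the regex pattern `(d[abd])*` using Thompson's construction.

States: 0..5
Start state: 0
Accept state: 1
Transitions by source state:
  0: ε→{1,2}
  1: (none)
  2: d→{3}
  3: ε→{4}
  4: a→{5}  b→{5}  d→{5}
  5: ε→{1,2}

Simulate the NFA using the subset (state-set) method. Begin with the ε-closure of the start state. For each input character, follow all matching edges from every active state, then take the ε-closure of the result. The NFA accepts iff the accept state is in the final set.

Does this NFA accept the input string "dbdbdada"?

start: ε-closure({0}) = {0,1,2}
'd' @ 1: {3,4}
'b' @ 2: {1,2,5}  [accepting]
'd' @ 3: {3,4}
'b' @ 4: {1,2,5}  [accepting]
'd' @ 5: {3,4}
'a' @ 6: {1,2,5}  [accepting]
'd' @ 7: {3,4}
'a' @ 8: {1,2,5}  [accepting]
after full input: {1,2,5}  (accept=1 in)

Answer: ACCEPT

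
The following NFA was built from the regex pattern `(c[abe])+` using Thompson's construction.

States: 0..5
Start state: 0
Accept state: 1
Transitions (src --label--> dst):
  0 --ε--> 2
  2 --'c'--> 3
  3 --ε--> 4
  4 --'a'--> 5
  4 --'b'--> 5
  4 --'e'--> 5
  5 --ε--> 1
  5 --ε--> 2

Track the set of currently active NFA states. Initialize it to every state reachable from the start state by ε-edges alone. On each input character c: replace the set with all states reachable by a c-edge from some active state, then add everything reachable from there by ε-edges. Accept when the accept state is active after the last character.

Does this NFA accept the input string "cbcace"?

initial (ε-close {0}): {0,2}
'c' @ 1: {3,4}
'b' @ 2: {1,2,5}  (accept∈set)
'c' @ 3: {3,4}
'a' @ 4: {1,2,5}  (accept∈set)
'c' @ 5: {3,4}
'e' @ 6: {1,2,5}  (accept∈set)
after full input: {1,2,5}  (accept=1 in)

Answer: ACCEPT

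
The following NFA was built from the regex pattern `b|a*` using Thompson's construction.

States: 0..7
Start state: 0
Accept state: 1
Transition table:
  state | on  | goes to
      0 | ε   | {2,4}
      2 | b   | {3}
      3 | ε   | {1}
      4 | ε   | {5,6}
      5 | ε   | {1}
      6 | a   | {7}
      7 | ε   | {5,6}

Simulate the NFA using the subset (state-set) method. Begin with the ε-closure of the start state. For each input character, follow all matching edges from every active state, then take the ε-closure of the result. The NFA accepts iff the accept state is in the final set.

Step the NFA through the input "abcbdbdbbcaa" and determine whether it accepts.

Answer: REJECT

Derivation:
initial (ε-close {0}): {0,1,2,4,5,6}
'a' @ 1: {1,5,6,7}  ✓accept
'b' @ 2: {}  — no active states
rest 'cbdbdbbcaa' ignored (set empty)
final: {}; accept 1 not in set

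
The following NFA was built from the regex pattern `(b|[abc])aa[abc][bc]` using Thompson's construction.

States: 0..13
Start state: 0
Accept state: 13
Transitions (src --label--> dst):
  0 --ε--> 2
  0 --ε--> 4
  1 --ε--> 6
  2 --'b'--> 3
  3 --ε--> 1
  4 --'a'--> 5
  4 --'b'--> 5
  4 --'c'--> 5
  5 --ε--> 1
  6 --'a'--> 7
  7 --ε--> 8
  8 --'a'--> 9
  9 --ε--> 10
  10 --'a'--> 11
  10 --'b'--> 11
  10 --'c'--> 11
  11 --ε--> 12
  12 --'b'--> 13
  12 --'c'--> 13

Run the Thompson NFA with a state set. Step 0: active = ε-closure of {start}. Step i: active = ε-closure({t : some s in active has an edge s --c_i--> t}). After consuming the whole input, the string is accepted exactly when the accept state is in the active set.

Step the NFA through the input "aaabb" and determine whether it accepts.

Answer: ACCEPT

Steps:
start: ε-closure({0}) = {0,2,4}
'a' @ 1: {1,5,6}
'a' @ 2: {7,8}
'a' @ 3: {9,10}
'b' @ 4: {11,12}
'b' @ 5: {13}  (accept∈set)
final: {13}; accept 13 in set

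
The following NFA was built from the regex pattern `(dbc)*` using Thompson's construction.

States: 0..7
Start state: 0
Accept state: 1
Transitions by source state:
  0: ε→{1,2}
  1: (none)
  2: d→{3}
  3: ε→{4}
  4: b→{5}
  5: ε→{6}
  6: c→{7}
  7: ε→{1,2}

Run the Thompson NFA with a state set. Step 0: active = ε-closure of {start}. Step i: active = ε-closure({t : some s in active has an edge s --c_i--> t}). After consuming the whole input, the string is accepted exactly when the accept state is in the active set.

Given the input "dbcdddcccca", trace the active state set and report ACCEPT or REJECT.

S₀ = ε-closure({0}) = {0,1,2}
'd' @ 1: {3,4}
'b' @ 2: {5,6}
'c' @ 3: {1,2,7}  (accept∈set)
'd' @ 4: {3,4}
'd' @ 5: {}  — dead — no transitions
rest 'dcccca' ignored (set empty)
final: {}; accept 1 not in set

Answer: REJECT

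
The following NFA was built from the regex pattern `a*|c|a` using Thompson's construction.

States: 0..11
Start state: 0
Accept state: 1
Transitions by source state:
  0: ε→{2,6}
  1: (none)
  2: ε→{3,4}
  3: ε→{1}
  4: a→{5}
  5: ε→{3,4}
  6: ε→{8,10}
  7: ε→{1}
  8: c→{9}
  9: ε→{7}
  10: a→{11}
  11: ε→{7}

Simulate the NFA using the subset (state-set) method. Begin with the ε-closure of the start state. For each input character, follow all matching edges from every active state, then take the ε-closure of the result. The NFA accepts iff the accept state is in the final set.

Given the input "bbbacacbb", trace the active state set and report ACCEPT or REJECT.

start: ε-closure({0}) = {0,1,2,3,4,6,8,10}
'b' @ 1: {}  — state set empty
rest 'bbacacbb' ignored (set empty)
end set {} — state 1 not in

Answer: REJECT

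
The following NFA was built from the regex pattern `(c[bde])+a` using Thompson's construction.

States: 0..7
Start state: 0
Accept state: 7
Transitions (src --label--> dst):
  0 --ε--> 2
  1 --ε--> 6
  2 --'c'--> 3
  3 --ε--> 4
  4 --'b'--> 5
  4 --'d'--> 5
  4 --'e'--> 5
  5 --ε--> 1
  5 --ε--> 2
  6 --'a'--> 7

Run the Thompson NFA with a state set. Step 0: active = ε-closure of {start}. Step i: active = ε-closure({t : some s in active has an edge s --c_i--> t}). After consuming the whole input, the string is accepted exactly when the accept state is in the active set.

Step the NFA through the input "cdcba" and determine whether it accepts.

Answer: ACCEPT

Derivation:
start: ε-closure({0}) = {0,2}
'c' @ 1: {3,4}
'd' @ 2: {1,2,5,6}
'c' @ 3: {3,4}
'b' @ 4: {1,2,5,6}
'a' @ 5: {7}  [accepting]
end set {7} — state 7 in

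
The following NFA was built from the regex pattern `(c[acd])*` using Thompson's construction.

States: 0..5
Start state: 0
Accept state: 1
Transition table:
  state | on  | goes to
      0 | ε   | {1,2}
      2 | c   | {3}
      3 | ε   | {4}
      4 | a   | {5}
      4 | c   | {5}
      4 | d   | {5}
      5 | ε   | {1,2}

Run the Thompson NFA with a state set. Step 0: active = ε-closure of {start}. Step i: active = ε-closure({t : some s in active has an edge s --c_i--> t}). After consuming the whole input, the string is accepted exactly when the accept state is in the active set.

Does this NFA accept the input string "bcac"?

Answer: REJECT

Steps:
initial (ε-close {0}): {0,1,2}
'b' @ 1: {}  — dead — no transitions
rest 'cac' ignored (set empty)
final: {}; accept 1 not in set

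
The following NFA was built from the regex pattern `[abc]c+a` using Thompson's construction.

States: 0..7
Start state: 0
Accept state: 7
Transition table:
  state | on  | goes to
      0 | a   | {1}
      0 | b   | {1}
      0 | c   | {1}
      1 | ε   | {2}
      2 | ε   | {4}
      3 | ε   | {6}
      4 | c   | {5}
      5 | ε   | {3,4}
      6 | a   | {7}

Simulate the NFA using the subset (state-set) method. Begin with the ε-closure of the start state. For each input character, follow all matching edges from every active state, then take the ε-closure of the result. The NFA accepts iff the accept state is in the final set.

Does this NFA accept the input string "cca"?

Answer: ACCEPT

Steps:
S₀ = ε-closure({0}) = {0}
'c' @ 1: {1,2,4}
'c' @ 2: {3,4,5,6}
'a' @ 3: {7}  (accept∈set)
after full input: {7}  (accept=7 in)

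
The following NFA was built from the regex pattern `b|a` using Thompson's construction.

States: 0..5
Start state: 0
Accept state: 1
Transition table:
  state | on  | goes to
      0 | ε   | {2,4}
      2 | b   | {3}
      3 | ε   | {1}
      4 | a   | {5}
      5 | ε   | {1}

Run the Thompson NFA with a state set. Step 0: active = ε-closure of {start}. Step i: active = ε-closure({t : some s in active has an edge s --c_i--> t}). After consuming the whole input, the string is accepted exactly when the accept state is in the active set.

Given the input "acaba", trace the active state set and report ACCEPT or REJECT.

initial (ε-close {0}): {0,2,4}
'a' @ 1: {1,5}  (accept∈set)
'c' @ 2: {}  — dead — no transitions
rest 'aba' ignored (set empty)
end set {} — state 1 not in

Answer: REJECT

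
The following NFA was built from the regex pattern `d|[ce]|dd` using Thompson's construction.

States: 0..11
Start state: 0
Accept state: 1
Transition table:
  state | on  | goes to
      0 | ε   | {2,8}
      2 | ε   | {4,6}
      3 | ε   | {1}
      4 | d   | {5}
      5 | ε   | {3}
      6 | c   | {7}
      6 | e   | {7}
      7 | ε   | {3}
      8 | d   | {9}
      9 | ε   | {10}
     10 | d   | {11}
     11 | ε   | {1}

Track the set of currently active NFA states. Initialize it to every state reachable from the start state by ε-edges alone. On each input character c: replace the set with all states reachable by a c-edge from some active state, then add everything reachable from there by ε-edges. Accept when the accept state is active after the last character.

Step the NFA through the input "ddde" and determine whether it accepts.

start: ε-closure({0}) = {0,2,4,6,8}
'd' @ 1: {1,3,5,9,10}  (accept∈set)
'd' @ 2: {1,11}  (accept∈set)
'd' @ 3: {}  — no active states
rest 'e' ignored (set empty)
final: {}; accept 1 not in set

Answer: REJECT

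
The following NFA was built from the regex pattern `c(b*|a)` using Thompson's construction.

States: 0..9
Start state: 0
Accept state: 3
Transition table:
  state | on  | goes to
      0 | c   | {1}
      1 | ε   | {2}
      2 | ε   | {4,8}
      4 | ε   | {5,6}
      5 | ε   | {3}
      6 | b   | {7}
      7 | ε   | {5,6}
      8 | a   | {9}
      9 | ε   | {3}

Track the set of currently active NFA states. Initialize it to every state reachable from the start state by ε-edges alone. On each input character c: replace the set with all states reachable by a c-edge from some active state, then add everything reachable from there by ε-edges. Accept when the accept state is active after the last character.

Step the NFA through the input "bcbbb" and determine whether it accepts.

S₀ = ε-closure({0}) = {0}
'b' @ 1: {}  — state set empty
rest 'cbbb' ignored (set empty)
end set {} — state 3 not in

Answer: REJECT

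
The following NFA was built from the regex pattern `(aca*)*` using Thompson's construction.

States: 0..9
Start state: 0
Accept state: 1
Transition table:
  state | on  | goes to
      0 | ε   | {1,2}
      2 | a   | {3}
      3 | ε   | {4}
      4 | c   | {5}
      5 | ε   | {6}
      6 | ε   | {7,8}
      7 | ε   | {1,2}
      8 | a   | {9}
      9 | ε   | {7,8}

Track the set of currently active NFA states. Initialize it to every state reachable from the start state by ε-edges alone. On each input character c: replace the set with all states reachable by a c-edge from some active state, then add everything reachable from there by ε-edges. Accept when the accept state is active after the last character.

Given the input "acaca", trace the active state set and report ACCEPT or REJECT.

Answer: ACCEPT

Trace:
S₀ = ε-closure({0}) = {0,1,2}
'a' @ 1: {3,4}
'c' @ 2: {1,2,5,6,7,8}  [accepting]
'a' @ 3: {1,2,3,4,7,8,9}  [accepting]
'c' @ 4: {1,2,5,6,7,8}  [accepting]
'a' @ 5: {1,2,3,4,7,8,9}  [accepting]
final: {1,2,3,4,7,8,9}; accept 1 in set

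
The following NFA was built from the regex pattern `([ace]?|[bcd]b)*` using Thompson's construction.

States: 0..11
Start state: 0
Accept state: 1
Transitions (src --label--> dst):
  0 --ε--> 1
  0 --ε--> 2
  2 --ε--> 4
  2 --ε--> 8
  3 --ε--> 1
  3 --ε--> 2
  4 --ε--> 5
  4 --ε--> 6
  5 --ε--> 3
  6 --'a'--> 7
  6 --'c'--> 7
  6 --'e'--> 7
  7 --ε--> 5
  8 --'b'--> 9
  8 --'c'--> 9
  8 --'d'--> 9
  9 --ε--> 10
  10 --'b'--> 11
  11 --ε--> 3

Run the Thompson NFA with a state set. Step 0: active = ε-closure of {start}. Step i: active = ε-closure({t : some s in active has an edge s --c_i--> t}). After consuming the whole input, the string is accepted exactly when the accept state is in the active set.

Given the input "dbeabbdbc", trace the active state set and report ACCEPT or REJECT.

Answer: ACCEPT

Steps:
S₀ = ε-closure({0}) = {0,1,2,3,4,5,6,8}
'd' @ 1: {9,10}
'b' @ 2: {1,2,3,4,5,6,8,11}  (accept∈set)
'e' @ 3: {1,2,3,4,5,6,7,8}  (accept∈set)
'a' @ 4: {1,2,3,4,5,6,7,8}  (accept∈set)
'b' @ 5: {9,10}
'b' @ 6: {1,2,3,4,5,6,8,11}  (accept∈set)
'd' @ 7: {9,10}
'b' @ 8: {1,2,3,4,5,6,8,11}  (accept∈set)
'c' @ 9: {1,2,3,4,5,6,7,8,9,10}  (accept∈set)
after full input: {1,2,3,4,5,6,7,8,9,10}  (accept=1 in)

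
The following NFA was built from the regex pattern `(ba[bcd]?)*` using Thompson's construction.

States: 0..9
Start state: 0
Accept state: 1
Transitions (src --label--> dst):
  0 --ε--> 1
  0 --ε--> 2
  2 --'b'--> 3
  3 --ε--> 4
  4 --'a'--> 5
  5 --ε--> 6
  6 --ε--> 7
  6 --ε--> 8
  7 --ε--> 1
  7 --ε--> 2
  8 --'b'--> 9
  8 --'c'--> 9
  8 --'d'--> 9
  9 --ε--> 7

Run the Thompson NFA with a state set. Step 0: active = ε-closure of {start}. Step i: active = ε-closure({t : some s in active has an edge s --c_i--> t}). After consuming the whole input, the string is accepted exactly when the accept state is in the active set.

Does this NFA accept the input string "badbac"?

S₀ = ε-closure({0}) = {0,1,2}
'b' @ 1: {3,4}
'a' @ 2: {1,2,5,6,7,8}  ✓accept
'd' @ 3: {1,2,7,9}  ✓accept
'b' @ 4: {3,4}
'a' @ 5: {1,2,5,6,7,8}  ✓accept
'c' @ 6: {1,2,7,9}  ✓accept
end set {1,2,7,9} — state 1 in

Answer: ACCEPT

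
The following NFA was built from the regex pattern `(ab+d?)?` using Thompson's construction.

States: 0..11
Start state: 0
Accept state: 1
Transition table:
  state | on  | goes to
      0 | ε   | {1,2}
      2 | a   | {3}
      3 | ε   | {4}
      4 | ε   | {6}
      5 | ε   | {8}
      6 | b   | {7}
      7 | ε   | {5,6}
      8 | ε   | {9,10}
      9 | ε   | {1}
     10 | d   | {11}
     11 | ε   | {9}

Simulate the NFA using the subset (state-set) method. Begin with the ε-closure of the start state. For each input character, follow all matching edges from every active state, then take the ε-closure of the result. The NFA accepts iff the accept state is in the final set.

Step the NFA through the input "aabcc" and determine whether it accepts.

Answer: REJECT

Trace:
initial (ε-close {0}): {0,1,2}
'a' @ 1: {3,4,6}
'a' @ 2: {}  — dead — no transitions
rest 'bcc' ignored (set empty)
final: {}; accept 1 not in set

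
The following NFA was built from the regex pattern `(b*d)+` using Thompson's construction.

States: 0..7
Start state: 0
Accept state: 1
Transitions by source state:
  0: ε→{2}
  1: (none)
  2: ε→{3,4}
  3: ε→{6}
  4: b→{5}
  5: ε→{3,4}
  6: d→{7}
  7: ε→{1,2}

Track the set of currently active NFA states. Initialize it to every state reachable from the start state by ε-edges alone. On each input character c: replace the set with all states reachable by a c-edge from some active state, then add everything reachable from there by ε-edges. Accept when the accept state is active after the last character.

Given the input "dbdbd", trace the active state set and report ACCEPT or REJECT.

S₀ = ε-closure({0}) = {0,2,3,4,6}
'd' @ 1: {1,2,3,4,6,7}  ✓accept
'b' @ 2: {3,4,5,6}
'd' @ 3: {1,2,3,4,6,7}  ✓accept
'b' @ 4: {3,4,5,6}
'd' @ 5: {1,2,3,4,6,7}  ✓accept
after full input: {1,2,3,4,6,7}  (accept=1 in)

Answer: ACCEPT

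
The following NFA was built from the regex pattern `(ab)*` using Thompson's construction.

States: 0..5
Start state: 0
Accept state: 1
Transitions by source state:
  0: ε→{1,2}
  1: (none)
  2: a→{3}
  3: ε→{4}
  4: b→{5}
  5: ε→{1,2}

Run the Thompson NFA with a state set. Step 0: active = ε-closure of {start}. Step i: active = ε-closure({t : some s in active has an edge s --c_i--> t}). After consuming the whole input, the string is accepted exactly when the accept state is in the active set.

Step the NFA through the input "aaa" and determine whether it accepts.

start: ε-closure({0}) = {0,1,2}
'a' @ 1: {3,4}
'a' @ 2: {}  — dead — no transitions
rest 'a' ignored (set empty)
final: {}; accept 1 not in set

Answer: REJECT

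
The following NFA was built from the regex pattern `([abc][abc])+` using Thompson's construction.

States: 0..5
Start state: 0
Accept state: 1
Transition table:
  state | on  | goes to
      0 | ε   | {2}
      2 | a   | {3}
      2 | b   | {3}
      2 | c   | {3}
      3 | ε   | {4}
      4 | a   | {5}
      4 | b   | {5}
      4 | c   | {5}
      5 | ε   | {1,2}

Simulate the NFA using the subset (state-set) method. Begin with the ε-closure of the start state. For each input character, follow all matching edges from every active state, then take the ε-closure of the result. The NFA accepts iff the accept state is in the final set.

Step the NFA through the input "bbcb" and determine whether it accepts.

start: ε-closure({0}) = {0,2}
'b' @ 1: {3,4}
'b' @ 2: {1,2,5}  ✓accept
'c' @ 3: {3,4}
'b' @ 4: {1,2,5}  ✓accept
end set {1,2,5} — state 1 in

Answer: ACCEPT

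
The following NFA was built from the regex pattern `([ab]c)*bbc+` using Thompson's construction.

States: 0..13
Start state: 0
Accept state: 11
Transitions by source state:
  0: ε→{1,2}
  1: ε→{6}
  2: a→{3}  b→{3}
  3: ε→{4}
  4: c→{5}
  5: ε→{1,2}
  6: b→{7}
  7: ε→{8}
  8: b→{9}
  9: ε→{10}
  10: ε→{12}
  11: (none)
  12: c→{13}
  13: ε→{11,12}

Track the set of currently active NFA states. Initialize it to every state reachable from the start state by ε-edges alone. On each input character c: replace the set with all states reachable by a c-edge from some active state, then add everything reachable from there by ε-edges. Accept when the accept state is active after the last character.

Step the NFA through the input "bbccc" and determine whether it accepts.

S₀ = ε-closure({0}) = {0,1,2,6}
'b' @ 1: {3,4,7,8}
'b' @ 2: {9,10,12}
'c' @ 3: {11,12,13}  (accept∈set)
'c' @ 4: {11,12,13}  (accept∈set)
'c' @ 5: {11,12,13}  (accept∈set)
after full input: {11,12,13}  (accept=11 in)

Answer: ACCEPT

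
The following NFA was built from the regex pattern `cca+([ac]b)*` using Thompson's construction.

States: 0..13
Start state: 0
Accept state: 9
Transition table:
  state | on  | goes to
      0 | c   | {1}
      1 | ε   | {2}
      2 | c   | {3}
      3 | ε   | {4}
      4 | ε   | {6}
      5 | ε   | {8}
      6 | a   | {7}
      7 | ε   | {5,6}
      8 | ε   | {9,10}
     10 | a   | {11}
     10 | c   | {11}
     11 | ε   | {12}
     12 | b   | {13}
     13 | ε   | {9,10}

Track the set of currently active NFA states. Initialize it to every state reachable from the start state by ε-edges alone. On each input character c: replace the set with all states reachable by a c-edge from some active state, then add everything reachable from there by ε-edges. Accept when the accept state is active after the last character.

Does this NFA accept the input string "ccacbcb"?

Answer: ACCEPT

Trace:
start: ε-closure({0}) = {0}
'c' @ 1: {1,2}
'c' @ 2: {3,4,6}
'a' @ 3: {5,6,7,8,9,10}  (accept∈set)
'c' @ 4: {11,12}
'b' @ 5: {9,10,13}  (accept∈set)
'c' @ 6: {11,12}
'b' @ 7: {9,10,13}  (accept∈set)
end set {9,10,13} — state 9 in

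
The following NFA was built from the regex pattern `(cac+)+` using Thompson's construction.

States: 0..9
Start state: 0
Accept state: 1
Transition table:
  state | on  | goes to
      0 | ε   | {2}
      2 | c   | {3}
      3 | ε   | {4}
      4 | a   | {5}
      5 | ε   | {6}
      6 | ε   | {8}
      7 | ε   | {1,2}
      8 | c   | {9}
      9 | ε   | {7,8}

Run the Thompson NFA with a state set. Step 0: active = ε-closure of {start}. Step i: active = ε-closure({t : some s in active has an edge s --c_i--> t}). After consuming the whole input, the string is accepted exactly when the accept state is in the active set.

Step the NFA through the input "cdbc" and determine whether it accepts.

Answer: REJECT

Steps:
start: ε-closure({0}) = {0,2}
'c' @ 1: {3,4}
'd' @ 2: {}  — state set empty
rest 'bc' ignored (set empty)
end set {} — state 1 not in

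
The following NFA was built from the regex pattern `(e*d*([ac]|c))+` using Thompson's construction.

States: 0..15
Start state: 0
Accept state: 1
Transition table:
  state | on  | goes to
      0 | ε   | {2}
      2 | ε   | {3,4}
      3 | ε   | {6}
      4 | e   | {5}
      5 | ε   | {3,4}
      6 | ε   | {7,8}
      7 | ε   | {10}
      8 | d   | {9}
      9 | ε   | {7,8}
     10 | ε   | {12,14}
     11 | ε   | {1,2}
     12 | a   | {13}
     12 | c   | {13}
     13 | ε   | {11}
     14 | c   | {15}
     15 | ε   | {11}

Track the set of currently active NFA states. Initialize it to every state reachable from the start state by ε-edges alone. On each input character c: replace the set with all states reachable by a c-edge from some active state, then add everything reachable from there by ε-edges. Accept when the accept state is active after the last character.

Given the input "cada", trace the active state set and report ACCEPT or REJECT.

initial (ε-close {0}): {0,2,3,4,6,7,8,10,12,14}
'c' @ 1: {1,2,3,4,6,7,8,10,11,12,13,14,15}  [accepting]
'a' @ 2: {1,2,3,4,6,7,8,10,11,12,13,14}  [accepting]
'd' @ 3: {7,8,9,10,12,14}
'a' @ 4: {1,2,3,4,6,7,8,10,11,12,13,14}  [accepting]
after full input: {1,2,3,4,6,7,8,10,11,12,13,14}  (accept=1 in)

Answer: ACCEPT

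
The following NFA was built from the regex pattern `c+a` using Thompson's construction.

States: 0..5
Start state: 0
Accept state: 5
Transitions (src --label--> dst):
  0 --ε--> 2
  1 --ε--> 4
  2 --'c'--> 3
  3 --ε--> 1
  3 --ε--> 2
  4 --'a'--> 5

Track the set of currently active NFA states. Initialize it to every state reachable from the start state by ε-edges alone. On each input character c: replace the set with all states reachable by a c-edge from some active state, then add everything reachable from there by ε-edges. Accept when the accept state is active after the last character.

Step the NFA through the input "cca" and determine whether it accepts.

Answer: ACCEPT

Steps:
start: ε-closure({0}) = {0,2}
'c' @ 1: {1,2,3,4}
'c' @ 2: {1,2,3,4}
'a' @ 3: {5}  ✓accept
after full input: {5}  (accept=5 in)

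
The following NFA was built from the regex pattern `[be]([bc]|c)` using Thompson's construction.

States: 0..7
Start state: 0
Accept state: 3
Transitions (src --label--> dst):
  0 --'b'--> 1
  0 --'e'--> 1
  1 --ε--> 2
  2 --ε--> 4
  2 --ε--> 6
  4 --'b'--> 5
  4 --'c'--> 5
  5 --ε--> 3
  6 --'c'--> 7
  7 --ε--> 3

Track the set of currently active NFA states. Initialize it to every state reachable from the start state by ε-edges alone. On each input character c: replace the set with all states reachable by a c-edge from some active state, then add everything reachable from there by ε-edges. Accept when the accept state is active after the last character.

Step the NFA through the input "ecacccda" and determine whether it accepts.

Answer: REJECT

Trace:
start: ε-closure({0}) = {0}
'e' @ 1: {1,2,4,6}
'c' @ 2: {3,5,7}  ✓accept
'a' @ 3: {}  — no active states
rest 'cccda' ignored (set empty)
final: {}; accept 3 not in set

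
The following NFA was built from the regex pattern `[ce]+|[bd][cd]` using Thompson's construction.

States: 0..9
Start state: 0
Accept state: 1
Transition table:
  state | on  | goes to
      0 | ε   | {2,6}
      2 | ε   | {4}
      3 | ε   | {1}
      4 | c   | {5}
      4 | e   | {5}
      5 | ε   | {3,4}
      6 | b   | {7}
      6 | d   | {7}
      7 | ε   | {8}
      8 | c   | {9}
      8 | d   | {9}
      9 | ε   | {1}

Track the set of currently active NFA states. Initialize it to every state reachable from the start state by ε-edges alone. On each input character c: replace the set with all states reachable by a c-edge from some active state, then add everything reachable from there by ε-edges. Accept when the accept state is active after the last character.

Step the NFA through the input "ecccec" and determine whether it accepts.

start: ε-closure({0}) = {0,2,4,6}
'e' @ 1: {1,3,4,5}  [accepting]
'c' @ 2: {1,3,4,5}  [accepting]
'c' @ 3: {1,3,4,5}  [accepting]
'c' @ 4: {1,3,4,5}  [accepting]
'e' @ 5: {1,3,4,5}  [accepting]
'c' @ 6: {1,3,4,5}  [accepting]
after full input: {1,3,4,5}  (accept=1 in)

Answer: ACCEPT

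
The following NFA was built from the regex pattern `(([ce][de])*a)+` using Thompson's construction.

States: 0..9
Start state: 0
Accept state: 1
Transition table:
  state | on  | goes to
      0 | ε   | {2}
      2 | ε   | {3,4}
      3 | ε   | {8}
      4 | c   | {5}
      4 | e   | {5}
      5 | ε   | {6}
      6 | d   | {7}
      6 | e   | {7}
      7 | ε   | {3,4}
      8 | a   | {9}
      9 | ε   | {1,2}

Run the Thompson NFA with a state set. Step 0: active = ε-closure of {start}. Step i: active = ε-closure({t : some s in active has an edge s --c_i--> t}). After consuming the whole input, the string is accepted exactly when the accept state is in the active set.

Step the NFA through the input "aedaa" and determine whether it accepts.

initial (ε-close {0}): {0,2,3,4,8}
'a' @ 1: {1,2,3,4,8,9}  [accepting]
'e' @ 2: {5,6}
'd' @ 3: {3,4,7,8}
'a' @ 4: {1,2,3,4,8,9}  [accepting]
'a' @ 5: {1,2,3,4,8,9}  [accepting]
end set {1,2,3,4,8,9} — state 1 in

Answer: ACCEPT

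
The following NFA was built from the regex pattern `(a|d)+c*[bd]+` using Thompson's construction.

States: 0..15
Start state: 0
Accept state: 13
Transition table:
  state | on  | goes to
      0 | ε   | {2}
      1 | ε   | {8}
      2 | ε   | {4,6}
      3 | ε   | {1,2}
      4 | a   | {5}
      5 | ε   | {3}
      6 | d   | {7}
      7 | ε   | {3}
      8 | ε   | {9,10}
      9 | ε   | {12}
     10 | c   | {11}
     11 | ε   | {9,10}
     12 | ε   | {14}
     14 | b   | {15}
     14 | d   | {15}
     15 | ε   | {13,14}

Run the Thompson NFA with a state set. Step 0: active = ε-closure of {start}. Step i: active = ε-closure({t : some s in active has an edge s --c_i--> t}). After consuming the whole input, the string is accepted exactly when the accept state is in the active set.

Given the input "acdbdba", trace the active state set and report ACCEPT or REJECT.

S₀ = ε-closure({0}) = {0,2,4,6}
'a' @ 1: {1,2,3,4,5,6,8,9,10,12,14}
'c' @ 2: {9,10,11,12,14}
'd' @ 3: {13,14,15}  (accept∈set)
'b' @ 4: {13,14,15}  (accept∈set)
'd' @ 5: {13,14,15}  (accept∈set)
'b' @ 6: {13,14,15}  (accept∈set)
'a' @ 7: {}  — no active states
final: {}; accept 13 not in set

Answer: REJECT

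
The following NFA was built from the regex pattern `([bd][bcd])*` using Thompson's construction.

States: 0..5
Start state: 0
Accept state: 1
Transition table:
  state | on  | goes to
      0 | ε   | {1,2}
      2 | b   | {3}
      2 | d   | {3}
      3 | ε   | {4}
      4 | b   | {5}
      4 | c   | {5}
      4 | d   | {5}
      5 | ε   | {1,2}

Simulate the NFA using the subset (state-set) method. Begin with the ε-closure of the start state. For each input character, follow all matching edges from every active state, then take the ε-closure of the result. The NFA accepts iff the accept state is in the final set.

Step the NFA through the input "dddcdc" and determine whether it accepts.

Answer: ACCEPT

Steps:
start: ε-closure({0}) = {0,1,2}
'd' @ 1: {3,4}
'd' @ 2: {1,2,5}  [accepting]
'd' @ 3: {3,4}
'c' @ 4: {1,2,5}  [accepting]
'd' @ 5: {3,4}
'c' @ 6: {1,2,5}  [accepting]
final: {1,2,5}; accept 1 in set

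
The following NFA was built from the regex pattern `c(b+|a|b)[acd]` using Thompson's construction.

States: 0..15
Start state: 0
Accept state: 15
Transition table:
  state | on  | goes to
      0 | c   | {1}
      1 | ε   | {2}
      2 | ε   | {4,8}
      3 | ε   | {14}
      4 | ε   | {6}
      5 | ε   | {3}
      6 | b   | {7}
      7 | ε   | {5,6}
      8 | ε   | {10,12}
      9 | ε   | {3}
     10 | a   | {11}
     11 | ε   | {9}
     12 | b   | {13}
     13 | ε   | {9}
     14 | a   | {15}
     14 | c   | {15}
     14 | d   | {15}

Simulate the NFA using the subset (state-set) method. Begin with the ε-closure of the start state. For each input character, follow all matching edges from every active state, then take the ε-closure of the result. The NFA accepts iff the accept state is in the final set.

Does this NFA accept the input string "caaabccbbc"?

initial (ε-close {0}): {0}
'c' @ 1: {1,2,4,6,8,10,12}
'a' @ 2: {3,9,11,14}
'a' @ 3: {15}  (accept∈set)
'a' @ 4: {}  — state set empty
rest 'bccbbc' ignored (set empty)
end set {} — state 15 not in

Answer: REJECT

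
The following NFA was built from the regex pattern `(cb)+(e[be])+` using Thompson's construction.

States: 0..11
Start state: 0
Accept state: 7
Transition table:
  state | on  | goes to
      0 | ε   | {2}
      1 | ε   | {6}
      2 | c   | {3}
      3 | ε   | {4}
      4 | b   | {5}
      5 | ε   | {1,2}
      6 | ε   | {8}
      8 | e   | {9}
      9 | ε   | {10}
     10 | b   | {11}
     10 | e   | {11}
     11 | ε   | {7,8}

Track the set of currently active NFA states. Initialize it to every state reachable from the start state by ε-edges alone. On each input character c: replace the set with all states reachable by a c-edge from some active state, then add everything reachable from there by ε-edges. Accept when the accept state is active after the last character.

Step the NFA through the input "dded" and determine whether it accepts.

start: ε-closure({0}) = {0,2}
'd' @ 1: {}  — no active states
rest 'ded' ignored (set empty)
end set {} — state 7 not in

Answer: REJECT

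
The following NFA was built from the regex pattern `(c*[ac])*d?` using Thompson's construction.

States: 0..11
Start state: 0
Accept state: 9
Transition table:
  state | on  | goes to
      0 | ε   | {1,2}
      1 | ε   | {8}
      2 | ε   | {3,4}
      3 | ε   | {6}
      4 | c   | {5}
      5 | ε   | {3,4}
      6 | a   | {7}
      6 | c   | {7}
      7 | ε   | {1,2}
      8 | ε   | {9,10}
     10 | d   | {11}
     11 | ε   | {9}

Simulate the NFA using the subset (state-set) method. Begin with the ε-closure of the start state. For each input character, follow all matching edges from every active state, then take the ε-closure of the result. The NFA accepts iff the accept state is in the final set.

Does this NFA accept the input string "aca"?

S₀ = ε-closure({0}) = {0,1,2,3,4,6,8,9,10}
'a' @ 1: {1,2,3,4,6,7,8,9,10}  [accepting]
'c' @ 2: {1,2,3,4,5,6,7,8,9,10}  [accepting]
'a' @ 3: {1,2,3,4,6,7,8,9,10}  [accepting]
after full input: {1,2,3,4,6,7,8,9,10}  (accept=9 in)

Answer: ACCEPT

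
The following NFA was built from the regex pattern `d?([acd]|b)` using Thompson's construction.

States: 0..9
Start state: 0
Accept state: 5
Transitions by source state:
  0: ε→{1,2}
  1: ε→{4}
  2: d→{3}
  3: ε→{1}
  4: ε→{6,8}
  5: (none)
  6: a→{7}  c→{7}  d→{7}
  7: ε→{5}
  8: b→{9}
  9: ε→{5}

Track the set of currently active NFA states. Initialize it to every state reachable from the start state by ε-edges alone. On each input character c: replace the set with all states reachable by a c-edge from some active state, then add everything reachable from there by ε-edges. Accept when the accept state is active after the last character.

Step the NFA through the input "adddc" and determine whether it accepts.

initial (ε-close {0}): {0,1,2,4,6,8}
'a' @ 1: {5,7}  (accept∈set)
'd' @ 2: {}  — no active states
rest 'ddc' ignored (set empty)
after full input: {}  (accept=5 not in)

Answer: REJECT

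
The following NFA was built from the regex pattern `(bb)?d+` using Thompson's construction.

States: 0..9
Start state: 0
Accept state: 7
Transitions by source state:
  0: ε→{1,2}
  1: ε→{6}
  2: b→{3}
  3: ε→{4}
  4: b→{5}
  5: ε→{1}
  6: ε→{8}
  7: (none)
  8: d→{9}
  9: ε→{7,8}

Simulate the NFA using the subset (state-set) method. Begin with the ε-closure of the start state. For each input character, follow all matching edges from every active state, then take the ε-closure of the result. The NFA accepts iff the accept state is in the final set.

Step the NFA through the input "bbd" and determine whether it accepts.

S₀ = ε-closure({0}) = {0,1,2,6,8}
'b' @ 1: {3,4}
'b' @ 2: {1,5,6,8}
'd' @ 3: {7,8,9}  [accepting]
final: {7,8,9}; accept 7 in set

Answer: ACCEPT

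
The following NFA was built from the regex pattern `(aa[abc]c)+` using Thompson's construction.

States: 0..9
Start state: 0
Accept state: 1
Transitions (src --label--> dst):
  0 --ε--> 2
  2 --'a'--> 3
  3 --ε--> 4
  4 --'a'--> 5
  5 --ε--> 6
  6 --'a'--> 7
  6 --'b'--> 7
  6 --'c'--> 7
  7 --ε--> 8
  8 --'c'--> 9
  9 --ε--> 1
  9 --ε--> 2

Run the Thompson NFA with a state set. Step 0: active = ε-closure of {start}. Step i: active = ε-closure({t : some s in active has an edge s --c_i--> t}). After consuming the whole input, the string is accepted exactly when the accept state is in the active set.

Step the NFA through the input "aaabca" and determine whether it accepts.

S₀ = ε-closure({0}) = {0,2}
'a' @ 1: {3,4}
'a' @ 2: {5,6}
'a' @ 3: {7,8}
'b' @ 4: {}  — state set empty
rest 'ca' ignored (set empty)
end set {} — state 1 not in

Answer: REJECT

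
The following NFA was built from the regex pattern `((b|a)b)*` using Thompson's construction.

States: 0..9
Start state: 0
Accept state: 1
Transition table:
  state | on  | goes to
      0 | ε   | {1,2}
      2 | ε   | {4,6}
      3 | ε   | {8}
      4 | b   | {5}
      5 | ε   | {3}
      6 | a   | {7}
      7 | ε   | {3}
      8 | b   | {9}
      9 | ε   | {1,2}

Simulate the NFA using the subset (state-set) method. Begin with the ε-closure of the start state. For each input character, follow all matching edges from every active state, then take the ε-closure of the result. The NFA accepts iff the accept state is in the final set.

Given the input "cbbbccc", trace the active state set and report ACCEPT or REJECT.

initial (ε-close {0}): {0,1,2,4,6}
'c' @ 1: {}  — dead — no transitions
rest 'bbbccc' ignored (set empty)
end set {} — state 1 not in

Answer: REJECT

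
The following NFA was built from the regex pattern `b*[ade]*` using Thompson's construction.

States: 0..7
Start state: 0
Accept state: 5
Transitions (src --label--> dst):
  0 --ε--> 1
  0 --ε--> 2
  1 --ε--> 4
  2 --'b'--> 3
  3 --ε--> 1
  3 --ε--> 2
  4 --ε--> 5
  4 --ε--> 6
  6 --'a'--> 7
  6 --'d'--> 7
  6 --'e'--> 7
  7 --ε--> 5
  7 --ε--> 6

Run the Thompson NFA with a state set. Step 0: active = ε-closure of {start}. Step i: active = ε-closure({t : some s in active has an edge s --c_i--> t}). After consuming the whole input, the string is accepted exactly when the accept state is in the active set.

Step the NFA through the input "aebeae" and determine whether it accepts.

Answer: REJECT

Steps:
initial (ε-close {0}): {0,1,2,4,5,6}
'a' @ 1: {5,6,7}  ✓accept
'e' @ 2: {5,6,7}  ✓accept
'b' @ 3: {}  — dead — no transitions
rest 'eae' ignored (set empty)
end set {} — state 5 not in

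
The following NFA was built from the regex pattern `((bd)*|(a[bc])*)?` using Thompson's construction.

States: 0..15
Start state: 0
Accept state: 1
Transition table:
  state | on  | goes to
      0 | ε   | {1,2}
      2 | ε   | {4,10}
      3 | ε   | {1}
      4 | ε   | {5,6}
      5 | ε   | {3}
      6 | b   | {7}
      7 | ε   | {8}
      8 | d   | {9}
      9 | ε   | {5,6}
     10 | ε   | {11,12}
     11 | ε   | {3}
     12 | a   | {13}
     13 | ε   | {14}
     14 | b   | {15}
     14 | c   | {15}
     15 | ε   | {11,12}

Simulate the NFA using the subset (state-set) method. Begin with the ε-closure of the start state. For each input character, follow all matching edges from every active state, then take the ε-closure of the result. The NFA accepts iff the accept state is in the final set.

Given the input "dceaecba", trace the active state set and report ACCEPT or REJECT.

Answer: REJECT

Derivation:
initial (ε-close {0}): {0,1,2,3,4,5,6,10,11,12}
'd' @ 1: {}  — dead — no transitions
rest 'ceaecba' ignored (set empty)
end set {} — state 1 not in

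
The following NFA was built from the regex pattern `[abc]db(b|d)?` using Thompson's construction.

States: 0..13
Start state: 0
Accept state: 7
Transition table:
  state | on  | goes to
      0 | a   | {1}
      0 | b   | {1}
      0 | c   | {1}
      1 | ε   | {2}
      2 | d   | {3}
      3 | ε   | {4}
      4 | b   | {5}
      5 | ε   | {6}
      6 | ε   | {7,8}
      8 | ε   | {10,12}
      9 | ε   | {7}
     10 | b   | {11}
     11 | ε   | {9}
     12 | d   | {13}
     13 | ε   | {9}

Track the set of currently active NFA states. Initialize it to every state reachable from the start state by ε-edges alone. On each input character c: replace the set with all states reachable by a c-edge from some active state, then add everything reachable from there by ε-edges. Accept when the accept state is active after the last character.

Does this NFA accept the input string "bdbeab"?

initial (ε-close {0}): {0}
'b' @ 1: {1,2}
'd' @ 2: {3,4}
'b' @ 3: {5,6,7,8,10,12}  [accepting]
'e' @ 4: {}  — no active states
rest 'ab' ignored (set empty)
final: {}; accept 7 not in set

Answer: REJECT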